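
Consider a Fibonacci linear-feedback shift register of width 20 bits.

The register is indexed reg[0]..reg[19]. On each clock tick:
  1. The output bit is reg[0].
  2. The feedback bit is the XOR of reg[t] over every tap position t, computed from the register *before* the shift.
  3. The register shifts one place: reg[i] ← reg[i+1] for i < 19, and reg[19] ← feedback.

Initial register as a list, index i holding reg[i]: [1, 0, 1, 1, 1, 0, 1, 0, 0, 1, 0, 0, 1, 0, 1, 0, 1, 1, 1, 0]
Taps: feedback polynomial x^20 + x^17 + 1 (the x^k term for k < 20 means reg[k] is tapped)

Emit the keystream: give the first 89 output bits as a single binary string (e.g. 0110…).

10111010010010101110011101001101000011111000010001011011100010010110100010101101001100001

tick  register→output (feedback)
  0  10111010010010101110→1 (0)
  1  01110100100101011100→0 (1)
  2  11101001001010111001→1 (1)
  3  11010010010101110011→1 (1)
  4  10100100101011100111→1 (0)
  5  01001001010111001110→0 (1)
  6  10010010101110011101→1 (0)
  7  00100101011100111010→0 (0)
  8  01001010111001110100→0 (1)
  9  10010101110011101001→1 (1)
 10  00101011100111010011→0 (0)
 11  01010111001110100110→0 (1)
 12  10101110011101001101→1 (0)
 13  01011100111010011010→0 (0)
 14  10111001110100110100→1 (0)
 15  01110011101001101000→0 (0)
 16  11100111010011010000→1 (1)
 17  11001110100110100001→1 (1)
 18  10011101001101000011→1 (1)
 19  00111010011010000111→0 (1)
 20  01110100110100001111→0 (1)
 21  11101001101000011111→1 (0)
 22  11010011010000111110→1 (0)
 23  10100110100001111100→1 (0)
 24  01001101000011111000→0 (0)
 25  10011010000111110000→1 (1)
 26  00110100001111100001→0 (0)
 27  01101000011111000010→0 (0)
 28  11010000111110000100→1 (0)
 29  10100001111100001000→1 (1)
 30  01000011111000010001→0 (0)
 31  10000111110000100010→1 (1)
 32  00001111100001000101→0 (1)
 33  00011111000010001011→0 (0)
 34  00111110000100010110→0 (1)
 35  01111100001000101101→0 (1)
 36  11111000010001011011→1 (1)
 37  11110000100010110111→1 (0)
 38  11100001000101101110→1 (0)
 39  11000010001011011100→1 (0)
 40  10000100010110111000→1 (1)
 41  00001000101101110001→0 (0)
 42  00010001011011100010→0 (0)
 43  00100010110111000100→0 (1)
 44  01000101101110001001→0 (0)
 45  10001011011100010010→1 (1)
 46  00010110111000100101→0 (1)
 47  00101101110001001011→0 (0)
 48  01011011100010010110→0 (1)
 49  10110111000100101101→1 (0)
 50  01101110001001011010→0 (0)
 51  11011100010010110100→1 (0)
 52  10111000100101101000→1 (1)
 53  01110001001011010001→0 (0)
 54  11100010010110100010→1 (1)
 55  11000100101101000101→1 (0)
 56  10001001011010001010→1 (1)
 57  00010010110100010101→0 (1)
 58  00100101101000101011→0 (0)
 59  01001011010001010110→0 (1)
 60  10010110100010101101→1 (0)
 61  00101101000101011010→0 (0)
 62  01011010001010110100→0 (1)
 63  10110100010101101001→1 (1)
 64  01101000101011010011→0 (0)
 65  11010001010110100110→1 (0)
 66  10100010101101001100→1 (0)
 67  01000101011010011000→0 (0)
 68  10001010110100110000→1 (1)
 69  00010101101001100001→0 (0)
 70  00101011010011000010→0 (0)
 71  01010110100110000100→0 (1)
 72  10101101001100001001→1 (1)
 73  01011010011000010011→0 (0)
 74  10110100110000100110→1 (0)
 75  01101001100001001100→0 (1)
 76  11010011000010011001→1 (1)
 77  10100110000100110011→1 (1)
 78  01001100001001100111→0 (1)
 79  10011000010011001111→1 (0)
 80  00110000100110011110→0 (1)
 81  01100001001100111101→0 (1)
 82  11000010011001111011→1 (1)
 83  10000100110011110111→1 (0)
 84  00001001100111101110→0 (1)
 85  00010011001111011101→0 (1)
 86  00100110011110111011→0 (0)
 87  01001100111101110110→0 (1)
 88  10011001111011101101→1 (0)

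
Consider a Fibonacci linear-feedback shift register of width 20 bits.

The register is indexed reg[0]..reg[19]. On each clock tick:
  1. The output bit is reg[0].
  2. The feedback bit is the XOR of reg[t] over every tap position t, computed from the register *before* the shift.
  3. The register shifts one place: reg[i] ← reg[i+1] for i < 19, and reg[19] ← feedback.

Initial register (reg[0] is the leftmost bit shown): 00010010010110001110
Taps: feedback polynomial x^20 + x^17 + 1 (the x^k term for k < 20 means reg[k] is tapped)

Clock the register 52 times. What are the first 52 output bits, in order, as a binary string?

tick  register→output (feedback)
  0  00010010010110001110→0 (1)
  1  00100100101100011101→0 (1)
  2  01001001011000111011→0 (0)
  3  10010010110001110110→1 (0)
  4  00100101100011101100→0 (1)
  5  01001011000111011001→0 (0)
  6  10010110001110110010→1 (1)
  7  00101100011101100101→0 (1)
  8  01011000111011001011→0 (0)
  9  10110001110110010110→1 (0)
 10  01100011101100101100→0 (1)
 11  11000111011001011001→1 (1)
 12  10001110110010110011→1 (1)
 13  00011101100101100111→0 (1)
 14  00111011001011001111→0 (1)
 15  01110110010110011111→0 (1)
 16  11101100101100111111→1 (0)
 17  11011001011001111110→1 (0)
 18  10110010110011111100→1 (0)
 19  01100101100111111000→0 (0)
 20  11001011001111110000→1 (1)
 21  10010110011111100001→1 (1)
 22  00101100111111000011→0 (0)
 23  01011001111110000110→0 (1)
 24  10110011111100001101→1 (0)
 25  01100111111000011010→0 (0)
 26  11001111110000110100→1 (0)
 27  10011111100001101000→1 (1)
 28  00111111000011010001→0 (0)
 29  01111110000110100010→0 (0)
 30  11111100001101000100→1 (0)
 31  11111000011010001000→1 (1)
 32  11110000110100010001→1 (1)
 33  11100001101000100011→1 (1)
 34  11000011010001000111→1 (0)
 35  10000110100010001110→1 (0)
 36  00001101000100011100→0 (1)
 37  00011010001000111001→0 (0)
 38  00110100010001110010→0 (0)
 39  01101000100011100100→0 (1)
 40  11010001000111001001→1 (1)
 41  10100010001110010011→1 (1)
 42  01000100011100100111→0 (1)
 43  10001000111001001111→1 (0)
 44  00010001110010011110→0 (1)
 45  00100011100100111101→0 (1)
 46  01000111001001111011→0 (0)
 47  10001110010011110110→1 (0)
 48  00011100100111101100→0 (1)
 49  00111001001111011001→0 (0)
 50  01110010011110110010→0 (0)
 51  11100100111101100100→1 (0)

0001001001011000111011001011001111110000110100010001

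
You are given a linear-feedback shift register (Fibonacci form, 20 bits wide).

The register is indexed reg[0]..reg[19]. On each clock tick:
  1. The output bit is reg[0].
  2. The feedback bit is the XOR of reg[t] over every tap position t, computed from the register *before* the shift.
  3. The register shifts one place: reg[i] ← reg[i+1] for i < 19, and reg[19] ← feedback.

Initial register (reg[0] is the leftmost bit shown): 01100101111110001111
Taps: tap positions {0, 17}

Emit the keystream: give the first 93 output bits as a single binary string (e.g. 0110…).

tick  register→output (feedback)
  0  01100101111110001111→0 (1)
  1  11001011111100011111→1 (0)
  2  10010111111000111110→1 (0)
  3  00101111110001111100→0 (1)
  4  01011111100011111001→0 (0)
  5  10111111000111110010→1 (1)
  6  01111110001111100101→0 (1)
  7  11111100011111001011→1 (1)
  8  11111000111110010111→1 (0)
  9  11110001111100101110→1 (0)
 10  11100011111001011100→1 (0)
 11  11000111110010111000→1 (1)
 12  10001111100101110001→1 (1)
 13  00011111001011100011→0 (0)
 14  00111110010111000110→0 (1)
 15  01111100101110001101→0 (1)
 16  11111001011100011011→1 (1)
 17  11110010111000110111→1 (0)
 18  11100101110001101110→1 (0)
 19  11001011100011011100→1 (0)
 20  10010111000110111000→1 (1)
 21  00101110001101110001→0 (0)
 22  01011100011011100010→0 (0)
 23  10111000110111000100→1 (0)
 24  01110001101110001000→0 (0)
 25  11100011011100010000→1 (1)
 26  11000110111000100001→1 (1)
 27  10001101110001000011→1 (1)
 28  00011011100010000111→0 (1)
 29  00110111000100001111→0 (1)
 30  01101110001000011111→0 (1)
 31  11011100010000111111→1 (0)
 32  10111000100001111110→1 (0)
 33  01110001000011111100→0 (1)
 34  11100010000111111001→1 (1)
 35  11000100001111110011→1 (1)
 36  10001000011111100111→1 (0)
 37  00010000111111001110→0 (1)
 38  00100001111110011101→0 (1)
 39  01000011111100111011→0 (0)
 40  10000111111001110110→1 (0)
 41  00001111110011101100→0 (1)
 42  00011111100111011001→0 (0)
 43  00111111001110110010→0 (0)
 44  01111110011101100100→0 (1)
 45  11111100111011001001→1 (1)
 46  11111001110110010011→1 (1)
 47  11110011101100100111→1 (0)
 48  11100111011001001110→1 (0)
 49  11001110110010011100→1 (0)
 50  10011101100100111000→1 (1)
 51  00111011001001110001→0 (0)
 52  01110110010011100010→0 (0)
 53  11101100100111000100→1 (0)
 54  11011001001110001000→1 (1)
 55  10110010011100010001→1 (1)
 56  01100100111000100011→0 (0)
 57  11001001110001000110→1 (0)
 58  10010011100010001100→1 (0)
 59  00100111000100011000→0 (0)
 60  01001110001000110000→0 (0)
 61  10011100010001100000→1 (1)
 62  00111000100011000001→0 (0)
 63  01110001000110000010→0 (0)
 64  11100010001100000100→1 (0)
 65  11000100011000001000→1 (1)
 66  10001000110000010001→1 (1)
 67  00010001100000100011→0 (0)
 68  00100011000001000110→0 (1)
 69  01000110000010001101→0 (1)
 70  10001100000100011011→1 (1)
 71  00011000001000110111→0 (1)
 72  00110000010001101111→0 (1)
 73  01100000100011011111→0 (1)
 74  11000001000110111111→1 (0)
 75  10000010001101111110→1 (0)
 76  00000100011011111100→0 (1)
 77  00001000110111111001→0 (0)
 78  00010001101111110010→0 (0)
 79  00100011011111100100→0 (1)
 80  01000110111111001001→0 (0)
 81  10001101111110010010→1 (1)
 82  00011011111100100101→0 (1)
 83  00110111111001001011→0 (0)
 84  01101111110010010110→0 (1)
 85  11011111100100101101→1 (0)
 86  10111111001001011010→1 (1)
 87  01111110010010110101→0 (1)
 88  11111100100101101011→1 (1)
 89  11111001001011010111→1 (0)
 90  11110010010110101110→1 (0)
 91  11100100101101011100→1 (0)
 92  11001001011010111000→1 (1)

011001011111100011111001011100011011100010000111111001110110010011100010001100000100011011111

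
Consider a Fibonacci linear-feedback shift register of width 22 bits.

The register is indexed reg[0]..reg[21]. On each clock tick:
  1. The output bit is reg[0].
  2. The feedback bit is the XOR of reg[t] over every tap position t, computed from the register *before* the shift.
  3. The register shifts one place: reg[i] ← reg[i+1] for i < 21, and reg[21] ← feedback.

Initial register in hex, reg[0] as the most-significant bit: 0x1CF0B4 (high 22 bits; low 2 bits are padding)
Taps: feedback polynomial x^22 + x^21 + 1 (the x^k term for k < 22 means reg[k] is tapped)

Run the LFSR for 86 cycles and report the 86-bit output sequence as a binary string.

00011100111100001011011110100010100000110110101100001100000010010011011111011111110001

step | reg (before) | out | fb
   0 | 0001110011110000101101 | 0 | 1
   1 | 0011100111100001011011 | 0 | 1
   2 | 0111001111000010110111 | 0 | 1
   3 | 1110011110000101101111 | 1 | 0
   4 | 1100111100001011011110 | 1 | 1
   5 | 1001111000010110111101 | 1 | 0
   6 | 0011110000101101111010 | 0 | 0
   7 | 0111100001011011110100 | 0 | 0
   8 | 1111000010110111101000 | 1 | 1
   9 | 1110000101101111010001 | 1 | 0
  10 | 1100001011011110100010 | 1 | 1
  11 | 1000010110111101000101 | 1 | 0
  12 | 0000101101111010001010 | 0 | 0
  13 | 0001011011110100010100 | 0 | 0
  14 | 0010110111101000101000 | 0 | 0
  15 | 0101101111010001010000 | 0 | 0
  16 | 1011011110100010100000 | 1 | 1
  17 | 0110111101000101000001 | 0 | 1
  18 | 1101111010001010000011 | 1 | 0
  19 | 1011110100010100000110 | 1 | 1
  20 | 0111101000101000001101 | 0 | 1
  21 | 1111010001010000011011 | 1 | 0
  22 | 1110100010100000110110 | 1 | 1
  23 | 1101000101000001101101 | 1 | 0
  24 | 1010001010000011011010 | 1 | 1
  25 | 0100010100000110110101 | 0 | 1
  26 | 1000101000001101101011 | 1 | 0
  27 | 0001010000011011010110 | 0 | 0
  28 | 0010100000110110101100 | 0 | 0
  29 | 0101000001101101011000 | 0 | 0
  30 | 1010000011011010110000 | 1 | 1
  31 | 0100000110110101100001 | 0 | 1
  32 | 1000001101101011000011 | 1 | 0
  33 | 0000011011010110000110 | 0 | 0
  34 | 0000110110101100001100 | 0 | 0
  35 | 0001101101011000011000 | 0 | 0
  36 | 0011011010110000110000 | 0 | 0
  37 | 0110110101100001100000 | 0 | 0
  38 | 1101101011000011000000 | 1 | 1
  39 | 1011010110000110000001 | 1 | 0
  40 | 0110101100001100000010 | 0 | 0
  41 | 1101011000011000000100 | 1 | 1
  42 | 1010110000110000001001 | 1 | 0
  43 | 0101100001100000010010 | 0 | 0
  44 | 1011000011000000100100 | 1 | 1
  45 | 0110000110000001001001 | 0 | 1
  46 | 1100001100000010010011 | 1 | 0
  47 | 1000011000000100100110 | 1 | 1
  48 | 0000110000001001001101 | 0 | 1
  49 | 0001100000010010011011 | 0 | 1
  50 | 0011000000100100110111 | 0 | 1
  51 | 0110000001001001101111 | 0 | 1
  52 | 1100000010010011011111 | 1 | 0
  53 | 1000000100100110111110 | 1 | 1
  54 | 0000001001001101111101 | 0 | 1
  55 | 0000010010011011111011 | 0 | 1
  56 | 0000100100110111110111 | 0 | 1
  57 | 0001001001101111101111 | 0 | 1
  58 | 0010010011011111011111 | 0 | 1
  59 | 0100100110111110111111 | 0 | 1
  60 | 1001001101111101111111 | 1 | 0
  61 | 0010011011111011111110 | 0 | 0
  62 | 0100110111110111111100 | 0 | 0
  63 | 1001101111101111111000 | 1 | 1
  64 | 0011011111011111110001 | 0 | 1
  65 | 0110111110111111100011 | 0 | 1
  66 | 1101111101111111000111 | 1 | 0
  67 | 1011111011111110001110 | 1 | 1
  68 | 0111110111111100011101 | 0 | 1
  69 | 1111101111111000111011 | 1 | 0
  70 | 1111011111110001110110 | 1 | 1
  71 | 1110111111100011101101 | 1 | 0
  72 | 1101111111000111011010 | 1 | 1
  73 | 1011111110001110110101 | 1 | 0
  74 | 0111111100011101101010 | 0 | 0
  75 | 1111111000111011010100 | 1 | 1
  76 | 1111110001110110101001 | 1 | 0
  77 | 1111100011101101010010 | 1 | 1
  78 | 1111000111011010100101 | 1 | 0
  79 | 1110001110110101001010 | 1 | 1
  80 | 1100011101101010010101 | 1 | 0
  81 | 1000111011010100101010 | 1 | 1
  82 | 0001110110101001010101 | 0 | 1
  83 | 0011101101010010101011 | 0 | 1
  84 | 0111011010100101010111 | 0 | 1
  85 | 1110110101001010101111 | 1 | 0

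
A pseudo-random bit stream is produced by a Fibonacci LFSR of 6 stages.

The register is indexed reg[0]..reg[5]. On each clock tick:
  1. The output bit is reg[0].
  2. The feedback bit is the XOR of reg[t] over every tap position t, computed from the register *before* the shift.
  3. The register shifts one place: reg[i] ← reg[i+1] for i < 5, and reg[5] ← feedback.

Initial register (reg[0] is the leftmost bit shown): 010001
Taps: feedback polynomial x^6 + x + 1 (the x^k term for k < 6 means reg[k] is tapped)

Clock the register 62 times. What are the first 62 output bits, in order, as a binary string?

k : reg_k → out_k, fb_k
0: 010001 → 0, fb=1
1: 100011 → 1, fb=1
2: 000111 → 0, fb=0
3: 001110 → 0, fb=0
4: 011100 → 0, fb=1
5: 111001 → 1, fb=0
6: 110010 → 1, fb=0
7: 100100 → 1, fb=1
8: 001001 → 0, fb=0
9: 010010 → 0, fb=1
10: 100101 → 1, fb=1
11: 001011 → 0, fb=0
12: 010110 → 0, fb=1
13: 101101 → 1, fb=1
14: 011011 → 0, fb=1
15: 110111 → 1, fb=0
16: 101110 → 1, fb=1
17: 011101 → 0, fb=1
18: 111011 → 1, fb=0
19: 110110 → 1, fb=0
20: 101100 → 1, fb=1
21: 011001 → 0, fb=1
22: 110011 → 1, fb=0
23: 100110 → 1, fb=1
24: 001101 → 0, fb=0
25: 011010 → 0, fb=1
26: 110101 → 1, fb=0
27: 101010 → 1, fb=1
28: 010101 → 0, fb=1
29: 101011 → 1, fb=1
30: 010111 → 0, fb=1
31: 101111 → 1, fb=1
32: 011111 → 0, fb=1
33: 111111 → 1, fb=0
34: 111110 → 1, fb=0
35: 111100 → 1, fb=0
36: 111000 → 1, fb=0
37: 110000 → 1, fb=0
38: 100000 → 1, fb=1
39: 000001 → 0, fb=0
40: 000010 → 0, fb=0
41: 000100 → 0, fb=0
42: 001000 → 0, fb=0
43: 010000 → 0, fb=1
44: 100001 → 1, fb=1
45: 000011 → 0, fb=0
46: 000110 → 0, fb=0
47: 001100 → 0, fb=0
48: 011000 → 0, fb=1
49: 110001 → 1, fb=0
50: 100010 → 1, fb=1
51: 000101 → 0, fb=0
52: 001010 → 0, fb=0
53: 010100 → 0, fb=1
54: 101001 → 1, fb=1
55: 010011 → 0, fb=1
56: 100111 → 1, fb=1
57: 001111 → 0, fb=0
58: 011110 → 0, fb=1
59: 111101 → 1, fb=0
60: 111010 → 1, fb=0
61: 110100 → 1, fb=0

01000111001001011011101100110101011111100000100001100010100111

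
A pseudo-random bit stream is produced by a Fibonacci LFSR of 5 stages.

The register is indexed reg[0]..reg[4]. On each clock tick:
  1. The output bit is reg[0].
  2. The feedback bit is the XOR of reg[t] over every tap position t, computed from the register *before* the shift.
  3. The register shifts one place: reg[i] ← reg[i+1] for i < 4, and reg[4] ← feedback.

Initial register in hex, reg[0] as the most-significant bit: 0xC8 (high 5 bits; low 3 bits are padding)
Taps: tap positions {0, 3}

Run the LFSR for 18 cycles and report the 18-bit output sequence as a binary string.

step | reg (before) | out | fb
   0 | 11001 | 1 | 1
   1 | 10011 | 1 | 0
   2 | 00110 | 0 | 1
   3 | 01101 | 0 | 0
   4 | 11010 | 1 | 0
   5 | 10100 | 1 | 1
   6 | 01001 | 0 | 0
   7 | 10010 | 1 | 0
   8 | 00100 | 0 | 0
   9 | 01000 | 0 | 0
  10 | 10000 | 1 | 1
  11 | 00001 | 0 | 0
  12 | 00010 | 0 | 1
  13 | 00101 | 0 | 0
  14 | 01010 | 0 | 1
  15 | 10101 | 1 | 1
  16 | 01011 | 0 | 1
  17 | 10111 | 1 | 0

110011010010000101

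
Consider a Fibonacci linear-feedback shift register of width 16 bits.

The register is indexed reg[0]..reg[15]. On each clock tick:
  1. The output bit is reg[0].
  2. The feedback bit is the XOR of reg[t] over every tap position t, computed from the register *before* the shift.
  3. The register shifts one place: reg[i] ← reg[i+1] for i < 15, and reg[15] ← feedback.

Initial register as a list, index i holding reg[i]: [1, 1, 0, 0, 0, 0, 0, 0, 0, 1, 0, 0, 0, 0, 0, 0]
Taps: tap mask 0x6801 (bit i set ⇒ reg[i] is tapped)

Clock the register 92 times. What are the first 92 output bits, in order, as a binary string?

11000000010000001110001111010000011100101011110101101111110010000010001000011100010111000110

tick  register→output (feedback)
  0  1100000001000000→1 (1)
  1  1000000010000001→1 (1)
  2  0000000100000011→0 (1)
  3  0000001000000111→0 (0)
  4  0000010000001110→0 (0)
  5  0000100000011100→0 (0)
  6  0001000000111000→0 (1)
  7  0010000001110001→0 (1)
  8  0100000011100011→0 (1)
  9  1000000111000111→1 (1)
 10  0000001110001111→0 (0)
 11  0000011100011110→0 (1)
 12  0000111000111101→0 (0)
 13  0001110001111010→0 (0)
 14  0011100011110100→0 (0)
 15  0111000111101000→0 (0)
 16  1110001111010000→1 (0)
 17  1100011110100000→1 (1)
 18  1000111101000001→1 (1)
 19  0001111010000011→0 (1)
 20  0011110100000111→0 (0)
 21  0111101000001110→0 (0)
 22  1111010000011100→1 (1)
 23  1110100000111001→1 (0)
 24  1101000001110010→1 (1)
 25  1010000011100101→1 (0)
 26  0100000111001010→0 (1)
 27  1000001110010101→1 (1)
 28  0000011100101011→0 (1)
 29  0000111001010111→0 (1)
 30  0001110010101111→0 (0)
 31  0011100101011110→0 (1)
 32  0111001010111101→0 (0)
 33  1110010101111010→1 (1)
 34  1100101011110101→1 (1)
 35  1001010111101011→1 (0)
 36  0010101111010110→0 (1)
 37  0101011110101101→0 (1)
 38  1010111101011011→1 (1)
 39  0101111010110111→0 (1)
 40  1011110101101111→1 (1)
 41  0111101011011111→0 (1)
 42  1111010110111111→1 (0)
 43  1110101101111110→1 (0)
 44  1101011011111100→1 (1)
 45  1010110111111001→1 (0)
 46  0101101111110010→0 (0)
 47  1011011111100100→1 (0)
 48  0110111111001000→0 (0)
 49  1101111110010000→1 (0)
 50  1011111100100000→1 (1)
 51  0111111001000001→0 (0)
 52  1111110010000010→1 (0)
 53  1111100100000100→1 (0)
 54  1111001000001000→1 (1)
 55  1110010000010001→1 (0)
 56  1100100000100010→1 (0)
 57  1001000001000100→1 (0)
 58  0010000010001000→0 (0)
 59  0100000100010000→0 (1)
 60  1000001000100001→1 (1)
 61  0000010001000011→0 (1)
 62  0000100010000111→0 (0)
 63  0001000100001110→0 (0)
 64  0010001000011100→0 (0)
 65  0100010000111000→0 (1)
 66  1000100001110001→1 (0)
 67  0001000011100010→0 (1)
 68  0010000111000101→0 (1)
 69  0100001110001011→0 (1)
 70  1000011100010111→1 (0)
 71  0000111000101110→0 (0)
 72  0001110001011100→0 (0)
 73  0011100010111000→0 (1)
 74  0111000101110001→0 (1)
 75  1110001011100011→1 (0)
 76  1100010111000110→1 (1)
 77  1000101110001101→1 (0)
 78  0001011100011010→0 (0)
 79  0010111000110100→0 (0)
 80  0101110001101000→0 (0)
 81  1011100011010000→1 (0)
 82  0111000110100000→0 (0)
 83  1110001101000000→1 (1)
 84  1100011010000001→1 (1)
 85  1000110100000011→1 (0)
 86  0001101000000110→0 (0)
 87  0011010000001100→0 (1)
 88  0110100000011001→0 (1)
 89  1101000000110011→1 (1)
 90  1010000001100111→1 (1)
 91  0100000011001111→0 (0)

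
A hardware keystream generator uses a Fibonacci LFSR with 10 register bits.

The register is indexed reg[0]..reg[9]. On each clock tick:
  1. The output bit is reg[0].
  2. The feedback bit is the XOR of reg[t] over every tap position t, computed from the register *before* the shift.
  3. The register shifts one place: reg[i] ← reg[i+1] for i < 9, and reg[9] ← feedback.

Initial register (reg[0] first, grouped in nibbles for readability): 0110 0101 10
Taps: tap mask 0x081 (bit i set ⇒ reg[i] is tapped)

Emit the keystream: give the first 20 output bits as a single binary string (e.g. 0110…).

step | reg (before) | out | fb
   0 | 0110010110 | 0 | 1
   1 | 1100101101 | 1 | 0
   2 | 1001011010 | 1 | 1
   3 | 0010110101 | 0 | 1
   4 | 0101101011 | 0 | 0
   5 | 1011010110 | 1 | 0
   6 | 0110101100 | 0 | 1
   7 | 1101011001 | 1 | 1
   8 | 1010110011 | 1 | 1
   9 | 0101100111 | 0 | 1
  10 | 1011001111 | 1 | 0
  11 | 0110011110 | 0 | 1
  12 | 1100111101 | 1 | 0
  13 | 1001111010 | 1 | 1
  14 | 0011110101 | 0 | 1
  15 | 0111101011 | 0 | 0
  16 | 1111010110 | 1 | 0
  17 | 1110101100 | 1 | 0
  18 | 1101011000 | 1 | 1
  19 | 1010110001 | 1 | 1

01100101101011001111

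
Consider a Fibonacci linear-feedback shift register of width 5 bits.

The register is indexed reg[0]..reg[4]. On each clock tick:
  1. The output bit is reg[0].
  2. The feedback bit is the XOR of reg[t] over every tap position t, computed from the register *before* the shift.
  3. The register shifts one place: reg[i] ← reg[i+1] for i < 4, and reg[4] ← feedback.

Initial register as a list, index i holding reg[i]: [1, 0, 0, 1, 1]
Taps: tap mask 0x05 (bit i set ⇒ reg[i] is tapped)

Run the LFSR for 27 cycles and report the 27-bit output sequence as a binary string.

100111110001101110101000010

k : reg_k → out_k, fb_k
0: 10011 → 1, fb=1
1: 00111 → 0, fb=1
2: 01111 → 0, fb=1
3: 11111 → 1, fb=0
4: 11110 → 1, fb=0
5: 11100 → 1, fb=0
6: 11000 → 1, fb=1
7: 10001 → 1, fb=1
8: 00011 → 0, fb=0
9: 00110 → 0, fb=1
10: 01101 → 0, fb=1
11: 11011 → 1, fb=1
12: 10111 → 1, fb=0
13: 01110 → 0, fb=1
14: 11101 → 1, fb=0
15: 11010 → 1, fb=1
16: 10101 → 1, fb=0
17: 01010 → 0, fb=0
18: 10100 → 1, fb=0
19: 01000 → 0, fb=0
20: 10000 → 1, fb=1
21: 00001 → 0, fb=0
22: 00010 → 0, fb=0
23: 00100 → 0, fb=1
24: 01001 → 0, fb=0
25: 10010 → 1, fb=1
26: 00101 → 0, fb=1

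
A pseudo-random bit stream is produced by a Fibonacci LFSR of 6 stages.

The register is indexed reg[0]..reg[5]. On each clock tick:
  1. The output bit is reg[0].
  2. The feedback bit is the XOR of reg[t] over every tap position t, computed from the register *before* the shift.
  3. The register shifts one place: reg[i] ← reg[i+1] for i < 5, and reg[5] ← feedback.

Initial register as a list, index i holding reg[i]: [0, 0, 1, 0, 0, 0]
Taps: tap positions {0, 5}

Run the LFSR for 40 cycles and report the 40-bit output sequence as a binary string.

step | reg (before) | out | fb
   0 | 001000 | 0 | 0
   1 | 010000 | 0 | 0
   2 | 100000 | 1 | 1
   3 | 000001 | 0 | 1
   4 | 000011 | 0 | 1
   5 | 000111 | 0 | 1
   6 | 001111 | 0 | 1
   7 | 011111 | 0 | 1
   8 | 111111 | 1 | 0
   9 | 111110 | 1 | 1
  10 | 111101 | 1 | 0
  11 | 111010 | 1 | 1
  12 | 110101 | 1 | 0
  13 | 101010 | 1 | 1
  14 | 010101 | 0 | 1
  15 | 101011 | 1 | 0
  16 | 010110 | 0 | 0
  17 | 101100 | 1 | 1
  18 | 011001 | 0 | 1
  19 | 110011 | 1 | 0
  20 | 100110 | 1 | 1
  21 | 001101 | 0 | 1
  22 | 011011 | 0 | 1
  23 | 110111 | 1 | 0
  24 | 101110 | 1 | 1
  25 | 011101 | 0 | 1
  26 | 111011 | 1 | 0
  27 | 110110 | 1 | 1
  28 | 101101 | 1 | 0
  29 | 011010 | 0 | 0
  30 | 110100 | 1 | 1
  31 | 101001 | 1 | 0
  32 | 010010 | 0 | 0
  33 | 100100 | 1 | 1
  34 | 001001 | 0 | 1
  35 | 010011 | 0 | 1
  36 | 100111 | 1 | 0
  37 | 001110 | 0 | 0
  38 | 011100 | 0 | 0
  39 | 111000 | 1 | 1

0010000011111101010110011011101101001001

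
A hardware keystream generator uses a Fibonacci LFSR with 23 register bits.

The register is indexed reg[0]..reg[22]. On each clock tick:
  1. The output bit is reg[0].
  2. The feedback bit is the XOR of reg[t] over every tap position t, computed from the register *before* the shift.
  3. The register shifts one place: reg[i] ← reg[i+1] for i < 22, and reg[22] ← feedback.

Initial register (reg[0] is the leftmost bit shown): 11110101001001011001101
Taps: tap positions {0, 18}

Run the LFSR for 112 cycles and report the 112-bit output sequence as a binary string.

1111010100100101100110110011001111010101100110101011001000111010111000100111011111001011100110000010111011100000

step | reg (before) | out | fb
   0 | 11110101001001011001101 | 1 | 1
   1 | 11101010010010110011011 | 1 | 0
   2 | 11010100100101100110110 | 1 | 0
   3 | 10101001001011001101100 | 1 | 1
   4 | 01010010010110011011001 | 0 | 1
   5 | 10100100101100110110011 | 1 | 0
   6 | 01001001011001101100110 | 0 | 0
   7 | 10010010110011011001100 | 1 | 1
   8 | 00100101100110110011001 | 0 | 1
   9 | 01001011001101100110011 | 0 | 1
  10 | 10010110011011001100111 | 1 | 1
  11 | 00101100110110011001111 | 0 | 0
  12 | 01011001101100110011110 | 0 | 1
  13 | 10110011011001100111101 | 1 | 0
  14 | 01100110110011001111010 | 0 | 1
  15 | 11001101100110011110101 | 1 | 0
  16 | 10011011001100111101010 | 1 | 1
  17 | 00110110011001111010101 | 0 | 1
  18 | 01101100110011110101011 | 0 | 0
  19 | 11011001100111101010110 | 1 | 0
  20 | 10110011001111010101100 | 1 | 1
  21 | 01100110011110101011001 | 0 | 1
  22 | 11001100111101010110011 | 1 | 0
  23 | 10011001111010101100110 | 1 | 1
  24 | 00110011110101011001101 | 0 | 0
  25 | 01100111101010110011010 | 0 | 1
  26 | 11001111010101100110101 | 1 | 0
  27 | 10011110101011001101010 | 1 | 1
  28 | 00111101010110011010101 | 0 | 1
  29 | 01111010101100110101011 | 0 | 0
  30 | 11110101011001101010110 | 1 | 0
  31 | 11101010110011010101100 | 1 | 1
  32 | 11010101100110101011001 | 1 | 0
  33 | 10101011001101010110010 | 1 | 0
  34 | 01010110011010101100100 | 0 | 0
  35 | 10101100110101011001000 | 1 | 1
  36 | 01011001101010110010001 | 0 | 1
  37 | 10110011010101100100011 | 1 | 1
  38 | 01100110101011001000111 | 0 | 0
  39 | 11001101010110010001110 | 1 | 1
  40 | 10011010101100100011101 | 1 | 0
  41 | 00110101011001000111010 | 0 | 1
  42 | 01101010110010001110101 | 0 | 1
  43 | 11010101100100011101011 | 1 | 1
  44 | 10101011001000111010111 | 1 | 0
  45 | 01010110010001110101110 | 0 | 0
  46 | 10101100100011101011100 | 1 | 0
  47 | 01011001000111010111000 | 0 | 1
  48 | 10110010001110101110001 | 1 | 0
  49 | 01100100011101011100010 | 0 | 0
  50 | 11001000111010111000100 | 1 | 1
  51 | 10010001110101110001001 | 1 | 1
  52 | 00100011101011100010011 | 0 | 1
  53 | 01000111010111000100111 | 0 | 0
  54 | 10001110101110001001110 | 1 | 1
  55 | 00011101011100010011101 | 0 | 1
  56 | 00111010111000100111011 | 0 | 1
  57 | 01110101110001001110111 | 0 | 1
  58 | 11101011100010011101111 | 1 | 1
  59 | 11010111000100111011111 | 1 | 0
  60 | 10101110001001110111110 | 1 | 0
  61 | 01011100010011101111100 | 0 | 1
  62 | 10111000100111011111001 | 1 | 0
  63 | 01110001001110111110010 | 0 | 1
  64 | 11100010011101111100101 | 1 | 1
  65 | 11000100111011111001011 | 1 | 1
  66 | 10001001110111110010111 | 1 | 0
  67 | 00010011101111100101110 | 0 | 0
  68 | 00100111011111001011100 | 0 | 1
  69 | 01001110111110010111001 | 0 | 1
  70 | 10011101111100101110011 | 1 | 0
  71 | 00111011111001011100110 | 0 | 0
  72 | 01110111110010111001100 | 0 | 0
  73 | 11101111100101110011000 | 1 | 0
  74 | 11011111001011100110000 | 1 | 0
  75 | 10111110010111001100000 | 1 | 1
  76 | 01111100101110011000001 | 0 | 0
  77 | 11111001011100110000010 | 1 | 1
  78 | 11110010111001100000101 | 1 | 1
  79 | 11100101110011000001011 | 1 | 1
  80 | 11001011100110000010111 | 1 | 0
  81 | 10010111001100000101110 | 1 | 1
  82 | 00101110011000001011101 | 0 | 1
  83 | 01011100110000010111011 | 0 | 1
  84 | 10111001100000101110111 | 1 | 0
  85 | 01110011000001011101110 | 0 | 0
  86 | 11100110000010111011100 | 1 | 0
  87 | 11001100000101110111000 | 1 | 0
  88 | 10011000001011101110000 | 1 | 0
  89 | 00110000010111011100000 | 0 | 0
  90 | 01100000101110111000000 | 0 | 0
  91 | 11000001011101110000000 | 1 | 1
  92 | 10000010111011100000001 | 1 | 1
  93 | 00000101110111000000011 | 0 | 0
  94 | 00001011101110000000110 | 0 | 0
  95 | 00010111011100000001100 | 0 | 0
  96 | 00101110111000000011000 | 0 | 1
  97 | 01011101110000000110001 | 0 | 1
  98 | 10111011100000001100011 | 1 | 1
  99 | 01110111000000011000111 | 0 | 0
 100 | 11101110000000110001110 | 1 | 1
 101 | 11011100000001100011101 | 1 | 0
 102 | 10111000000011000111010 | 1 | 0
 103 | 01110000000110001110100 | 0 | 1
 104 | 11100000001100011101001 | 1 | 1
 105 | 11000000011000111010011 | 1 | 0
 106 | 10000000110001110100110 | 1 | 1
 107 | 00000001100011101001101 | 0 | 0
 108 | 00000011000111010011010 | 0 | 1
 109 | 00000110001110100110101 | 0 | 1
 110 | 00001100011101001101011 | 0 | 0
 111 | 00011000111010011010110 | 0 | 1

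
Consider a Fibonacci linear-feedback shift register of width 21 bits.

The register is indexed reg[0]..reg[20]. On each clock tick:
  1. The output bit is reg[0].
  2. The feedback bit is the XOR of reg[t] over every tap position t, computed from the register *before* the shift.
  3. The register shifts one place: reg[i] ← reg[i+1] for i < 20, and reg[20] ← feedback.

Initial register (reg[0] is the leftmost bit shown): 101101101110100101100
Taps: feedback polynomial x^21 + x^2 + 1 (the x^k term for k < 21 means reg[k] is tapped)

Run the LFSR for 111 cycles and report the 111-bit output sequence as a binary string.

tick  register→output (feedback)
  0  101101101110100101100→1 (0)
  1  011011011101001011000→0 (1)
  2  110110111010010110001→1 (1)
  3  101101110100101100011→1 (0)
  4  011011101001011000110→0 (1)
  5  110111010010110001101→1 (1)
  6  101110100101100011011→1 (0)
  7  011101001011000110110→0 (1)
  8  111010010110001101101→1 (0)
  9  110100101100011011010→1 (1)
 10  101001011000110110101→1 (0)
 11  010010110001101101010→0 (0)
 12  100101100011011010100→1 (1)
 13  001011000110110101001→0 (1)
 14  010110001101101010011→0 (0)
 15  101100011011010100110→1 (0)
 16  011000110110101001100→0 (1)
 17  110001101101010011001→1 (1)
 18  100011011010100110011→1 (1)
 19  000110110101001100111→0 (0)
 20  001101101010011001110→0 (1)
 21  011011010100110011101→0 (1)
 22  110110101001100111011→1 (1)
 23  101101010011001110111→1 (0)
 24  011010100110011101110→0 (1)
 25  110101001100111011101→1 (1)
 26  101010011001110111011→1 (0)
 27  010100110011101110110→0 (0)
 28  101001100111011101100→1 (0)
 29  010011001110111011000→0 (0)
 30  100110011101110110000→1 (1)
 31  001100111011101100001→0 (1)
 32  011001110111011000011→0 (1)
 33  110011101110110000111→1 (1)
 34  100111011101100001111→1 (1)
 35  001110111011000011111→0 (1)
 36  011101110110000111111→0 (1)
 37  111011101100001111111→1 (0)
 38  110111011000011111110→1 (1)
 39  101110110000111111101→1 (0)
 40  011101100001111111010→0 (1)
 41  111011000011111110101→1 (0)
 42  110110000111111101010→1 (1)
 43  101100001111111010101→1 (0)
 44  011000011111110101010→0 (1)
 45  110000111111101010101→1 (1)
 46  100001111111010101011→1 (1)
 47  000011111110101010111→0 (0)
 48  000111111101010101110→0 (0)
 49  001111111010101011100→0 (1)
 50  011111110101010111001→0 (1)
 51  111111101010101110011→1 (0)
 52  111111010101011100110→1 (0)
 53  111110101010111001100→1 (0)
 54  111101010101110011000→1 (0)
 55  111010101011100110000→1 (0)
 56  110101010111001100000→1 (1)
 57  101010101110011000001→1 (0)
 58  010101011100110000010→0 (0)
 59  101010111001100000100→1 (0)
 60  010101110011000001000→0 (0)
 61  101011100110000010000→1 (0)
 62  010111001100000100000→0 (0)
 63  101110011000001000000→1 (0)
 64  011100110000010000000→0 (1)
 65  111001100000100000001→1 (0)
 66  110011000001000000010→1 (1)
 67  100110000010000000101→1 (1)
 68  001100000100000001011→0 (1)
 69  011000001000000010111→0 (1)
 70  110000010000000101111→1 (1)
 71  100000100000001011111→1 (1)
 72  000001000000010111111→0 (0)
 73  000010000000101111110→0 (0)
 74  000100000001011111100→0 (0)
 75  001000000010111111000→0 (1)
 76  010000000101111110001→0 (0)
 77  100000001011111100010→1 (1)
 78  000000010111111000101→0 (0)
 79  000000101111110001010→0 (0)
 80  000001011111100010100→0 (0)
 81  000010111111000101000→0 (0)
 82  000101111110001010000→0 (0)
 83  001011111100010100000→0 (1)
 84  010111111000101000001→0 (0)
 85  101111110001010000010→1 (0)
 86  011111100010100000100→0 (1)
 87  111111000101000001001→1 (0)
 88  111110001010000010010→1 (0)
 89  111100010100000100100→1 (0)
 90  111000101000001001000→1 (0)
 91  110001010000010010000→1 (1)
 92  100010100000100100001→1 (1)
 93  000101000001001000011→0 (0)
 94  001010000010010000110→0 (1)
 95  010100000100100001101→0 (0)
 96  101000001001000011010→1 (0)
 97  010000010010000110100→0 (0)
 98  100000100100001101000→1 (1)
 99  000001001000011010001→0 (0)
100  000010010000110100010→0 (0)
101  000100100001101000100→0 (0)
102  001001000011010001000→0 (1)
103  010010000110100010001→0 (0)
104  100100001101000100010→1 (1)
105  001000011010001000101→0 (1)
106  010000110100010001011→0 (0)
107  100001101000100010110→1 (1)
108  000011010001000101101→0 (0)
109  000110100010001011010→0 (0)
110  001101000100010110100→0 (1)

101101101110100101100011011010100110011101110110000111111101010101110011000001000000010111111000101000001001000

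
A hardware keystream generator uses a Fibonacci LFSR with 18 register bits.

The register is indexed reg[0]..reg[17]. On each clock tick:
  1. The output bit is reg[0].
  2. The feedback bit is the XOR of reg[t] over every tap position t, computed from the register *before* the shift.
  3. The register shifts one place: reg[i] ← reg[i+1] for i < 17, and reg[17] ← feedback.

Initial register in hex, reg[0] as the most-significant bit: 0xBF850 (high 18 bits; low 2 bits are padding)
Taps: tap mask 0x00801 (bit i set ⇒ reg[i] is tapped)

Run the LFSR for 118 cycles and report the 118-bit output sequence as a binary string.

k : reg_k → out_k, fb_k
0: 101111111000010100 → 1, fb=1
1: 011111110000101001 → 0, fb=0
2: 111111100001010010 → 1, fb=0
3: 111111000010100100 → 1, fb=1
4: 111110000101001001 → 1, fb=0
5: 111100001010010010 → 1, fb=1
6: 111000010100100101 → 1, fb=1
7: 110000101001001011 → 1, fb=0
8: 100001010010010110 → 1, fb=1
9: 000010100100101101 → 0, fb=0
10: 000101001001011010 → 0, fb=1
11: 001010010010110101 → 0, fb=0
12: 010100100101101010 → 0, fb=1
13: 101001001011010101 → 1, fb=0
14: 010010010110101010 → 0, fb=0
15: 100100101101010100 → 1, fb=0
16: 001001011010101000 → 0, fb=0
17: 010010110101010000 → 0, fb=1
18: 100101101010100001 → 1, fb=1
19: 001011010101000011 → 0, fb=1
20: 010110101010000111 → 0, fb=0
21: 101101010100001110 → 1, fb=1
22: 011010101000011101 → 0, fb=0
23: 110101010000111010 → 1, fb=1
24: 101010100001110101 → 1, fb=0
25: 010101000011101010 → 0, fb=1
26: 101010000111010101 → 1, fb=0
27: 010100001110101010 → 0, fb=0
28: 101000011101010100 → 1, fb=0
29: 010000111010101000 → 0, fb=0
30: 100001110101010000 → 1, fb=0
31: 000011101010100000 → 0, fb=0
32: 000111010101000000 → 0, fb=1
33: 001110101010000001 → 0, fb=0
34: 011101010100000010 → 0, fb=0
35: 111010101000000100 → 1, fb=1
36: 110101010000001001 → 1, fb=1
37: 101010100000010011 → 1, fb=1
38: 010101000000100111 → 0, fb=0
39: 101010000001001110 → 1, fb=0
40: 010100000010011100 → 0, fb=0
41: 101000000100111000 → 1, fb=1
42: 010000001001110001 → 0, fb=1
43: 100000010011100011 → 1, fb=0
44: 000000100111000110 → 0, fb=1
45: 000001001110001101 → 0, fb=0
46: 000010011100011010 → 0, fb=0
47: 000100111000110100 → 0, fb=0
48: 001001110001101000 → 0, fb=1
49: 010011100011010001 → 0, fb=1
50: 100111000110100011 → 1, fb=1
51: 001110001101000111 → 0, fb=1
52: 011100011010001111 → 0, fb=0
53: 111000110100011110 → 1, fb=1
54: 110001101000111101 → 1, fb=1
55: 100011010001111011 → 1, fb=0
56: 000110100011110110 → 0, fb=1
57: 001101000111101101 → 0, fb=1
58: 011010001111011011 → 0, fb=1
59: 110100011110110111 → 1, fb=1
60: 101000111101101111 → 1, fb=0
61: 010001111011011110 → 0, fb=1
62: 100011110110111101 → 1, fb=1
63: 000111101101111011 → 0, fb=1
64: 001111011011110111 → 0, fb=1
65: 011110110111101111 → 0, fb=1
66: 111101101111011111 → 1, fb=0
67: 111011011110111110 → 1, fb=1
68: 110110111101111101 → 1, fb=0
69: 101101111011111010 → 1, fb=0
70: 011011110111110100 → 0, fb=1
71: 110111101111101001 → 1, fb=0
72: 101111011111010010 → 1, fb=0
73: 011110111110100100 → 0, fb=0
74: 111101111101001000 → 1, fb=0
75: 111011111010010000 → 1, fb=1
76: 110111110100100001 → 1, fb=1
77: 101111101001000011 → 1, fb=0
78: 011111010010000110 → 0, fb=0
79: 111110100100001100 → 1, fb=1
80: 111101001000011001 → 1, fb=1
81: 111010010000110011 → 1, fb=1
82: 110100100001100111 → 1, fb=0
83: 101001000011001110 → 1, fb=0
84: 010010000110011100 → 0, fb=0
85: 100100001100111000 → 1, fb=1
86: 001000011001110001 → 0, fb=1
87: 010000110011100011 → 0, fb=1
88: 100001100111000111 → 1, fb=0
89: 000011001110001110 → 0, fb=0
90: 000110011100011100 → 0, fb=0
91: 001100111000111000 → 0, fb=0
92: 011001110001110000 → 0, fb=1
93: 110011100011100001 → 1, fb=0
94: 100111000111000010 → 1, fb=0
95: 001110001110000100 → 0, fb=0
96: 011100011100001000 → 0, fb=0
97: 111000111000010000 → 1, fb=1
98: 110001110000100001 → 1, fb=1
99: 100011100001000011 → 1, fb=0
100: 000111000010000110 → 0, fb=0
101: 001110000100001100 → 0, fb=0
102: 011100001000011000 → 0, fb=0
103: 111000010000110000 → 1, fb=1
104: 110000100001100001 → 1, fb=0
105: 100001000011000010 → 1, fb=0
106: 000010000110000100 → 0, fb=0
107: 000100001100001000 → 0, fb=0
108: 001000011000010000 → 0, fb=0
109: 010000110000100000 → 0, fb=0
110: 100001100001000000 → 1, fb=0
111: 000011000010000000 → 0, fb=0
112: 000110000100000000 → 0, fb=0
113: 001100001000000000 → 0, fb=0
114: 011000010000000000 → 0, fb=0
115: 110000100000000000 → 1, fb=1
116: 100001000000000001 → 1, fb=1
117: 000010000000000011 → 0, fb=0

1011111110000101001001011010101000011101010100000010011100011010001111011011110111110100100001100111000111000010000110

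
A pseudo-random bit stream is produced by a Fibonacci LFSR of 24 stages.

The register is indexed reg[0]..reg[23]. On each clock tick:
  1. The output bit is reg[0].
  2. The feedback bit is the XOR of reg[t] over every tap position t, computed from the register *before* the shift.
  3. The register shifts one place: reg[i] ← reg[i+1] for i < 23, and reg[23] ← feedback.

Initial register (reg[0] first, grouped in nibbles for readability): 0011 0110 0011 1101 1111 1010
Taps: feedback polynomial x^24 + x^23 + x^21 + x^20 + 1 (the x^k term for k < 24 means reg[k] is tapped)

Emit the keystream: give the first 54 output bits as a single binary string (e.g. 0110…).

k : reg_k → out_k, fb_k
0: 001101100011110111111010 → 0, fb=1
1: 011011000111101111110101 → 0, fb=0
2: 110110001111011111101010 → 1, fb=0
3: 101100011110111111010100 → 1, fb=0
4: 011000111101111110101000 → 0, fb=1
5: 110001111011111101010001 → 1, fb=0
6: 100011110111111010100010 → 1, fb=1
7: 000111101111110101000101 → 0, fb=0
8: 001111011111101010001010 → 0, fb=1
9: 011110111111010100010101 → 0, fb=0
10: 111101111110101000101010 → 1, fb=0
11: 111011111101010001010100 → 1, fb=0
12: 110111111010100010101000 → 1, fb=0
13: 101111110101000101010000 → 1, fb=1
14: 011111101010001010100001 → 0, fb=1
15: 111111010100010101000011 → 1, fb=0
16: 111110101000101010000110 → 1, fb=0
17: 111101010001010100001100 → 1, fb=1
18: 111010100010101000011001 → 1, fb=1
19: 110101000101010000110011 → 1, fb=0
20: 101010001010100001100110 → 1, fb=0
21: 010100010101000011001100 → 0, fb=0
22: 101000101010000110011000 → 1, fb=0
23: 010001010100001100110000 → 0, fb=0
24: 100010101000011001100000 → 1, fb=1
25: 000101010000110011000001 → 0, fb=1
26: 001010100001100110000011 → 0, fb=1
27: 010101000011001100000111 → 0, fb=0
28: 101010000110011000001110 → 1, fb=1
29: 010100001100110000011101 → 0, fb=1
30: 101000011001100000111011 → 1, fb=1
31: 010000110011000001110111 → 0, fb=0
32: 100001100110000011101110 → 1, fb=1
33: 000011001100000111011101 → 0, fb=1
34: 000110011000001110111011 → 0, fb=0
35: 001100110000011101110110 → 0, fb=1
36: 011001100000111011101101 → 0, fb=1
37: 110011000001110111011011 → 1, fb=1
38: 100110000011101110110111 → 1, fb=1
39: 001100000111011101101111 → 0, fb=1
40: 011000001110111011011111 → 0, fb=1
41: 110000011101110110111111 → 1, fb=0
42: 100000111011101101111110 → 1, fb=1
43: 000001110111011011111101 → 0, fb=1
44: 000011101110110111111011 → 0, fb=0
45: 000111011101101111110110 → 0, fb=1
46: 001110111011011111101101 → 0, fb=1
47: 011101110110111111011011 → 0, fb=0
48: 111011101101111110110110 → 1, fb=0
49: 110111011011111101101100 → 1, fb=1
50: 101110110111111011011001 → 1, fb=1
51: 011101101111110110110011 → 0, fb=1
52: 111011011111101101100111 → 1, fb=1
53: 110110111111011011001111 → 1, fb=0

001101100011110111111010100010101000011001100000111011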